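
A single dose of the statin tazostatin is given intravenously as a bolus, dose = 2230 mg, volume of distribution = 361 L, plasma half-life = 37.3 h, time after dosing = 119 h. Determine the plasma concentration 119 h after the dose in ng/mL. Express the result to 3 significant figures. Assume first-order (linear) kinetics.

C₀ = Dose / Vd = 2230 / 361 = 6.177 mg/L
k = ln2 / t½ = 0.693147 / 37.3 = 0.01858 h⁻¹
C = C₀ · e^(−k·t) = 6.177 × e^(−0.01858 × 119)
  = 6.177 × 0.1096 = 0.6770 mg/L
Convert: 0.6770 mg/L × 1000 = 677.0 ng/mL

677 ng/mL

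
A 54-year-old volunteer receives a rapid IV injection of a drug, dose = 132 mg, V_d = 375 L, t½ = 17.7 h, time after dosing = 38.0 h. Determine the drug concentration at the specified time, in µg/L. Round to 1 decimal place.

C₀ = Dose / Vd = 132.0 / 375 = 0.3520 mg/L
k = ln2 / t½ = 0.693147 / 17.7 = 0.03916 h⁻¹
C = C₀ · e^(−k·t) = 0.3520 × e^(−0.03916 × 38.0)
  = 0.3520 × 0.2258 = 0.07948 mg/L
Convert: 0.07948 mg/L × 1000 = 79.48 µg/L

79.5 µg/L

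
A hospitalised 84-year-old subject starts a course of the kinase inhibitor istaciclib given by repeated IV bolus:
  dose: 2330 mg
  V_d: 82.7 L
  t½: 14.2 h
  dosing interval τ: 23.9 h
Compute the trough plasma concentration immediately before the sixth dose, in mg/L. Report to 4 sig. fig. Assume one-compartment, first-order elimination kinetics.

C₀ per dose = Dose / Vd = 2330 / 82.7 = 28.17 mg/L
k = ln2 / t½ = 0.693147 / 14.2 = 0.04881 h⁻¹
Fraction remaining after one interval: r = e^(−kτ) = e^(−0.04881 × 23.9) = 0.3114
Before dose 6, 5 doses have been given (aged 1τ, 2τ, 3τ, 4τ, 5τ).
C_trough = C₀ × (r + r² + … + r^5) = C₀ × r(1−r^5)/(1−r)
        = 28.17 × 0.3114 × (1 − 0.002928) / (1 − 0.3114) = 12.70 mg/L

12.70 mg/L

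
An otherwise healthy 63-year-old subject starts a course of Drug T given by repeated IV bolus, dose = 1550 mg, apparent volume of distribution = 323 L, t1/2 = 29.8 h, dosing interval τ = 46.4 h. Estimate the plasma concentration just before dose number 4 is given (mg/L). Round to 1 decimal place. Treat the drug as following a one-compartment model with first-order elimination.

C₀ per dose = Dose / Vd = 1550 / 323 = 4.799 mg/L
k = ln2 / t½ = 0.693147 / 29.8 = 0.02326 h⁻¹
Fraction remaining after one interval: r = e^(−kτ) = e^(−0.02326 × 46.4) = 0.3398
Before dose 4, 3 doses have been given (aged 1τ, 2τ, 3τ).
C_trough = C₀ × (r + r² + … + r^3) = C₀ × r(1−r^3)/(1−r)
        = 4.799 × 0.3398 × (1 − 0.03923) / (1 − 0.3398) = 2.373 mg/L

2.4 mg/L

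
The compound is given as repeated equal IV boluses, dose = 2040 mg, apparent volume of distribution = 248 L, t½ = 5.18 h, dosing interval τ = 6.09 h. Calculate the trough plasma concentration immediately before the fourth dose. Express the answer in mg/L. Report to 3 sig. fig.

C₀ per dose = Dose / Vd = 2040 / 248 = 8.226 mg/L
k = ln2 / t½ = 0.693147 / 5.18 = 0.1338 h⁻¹
Fraction remaining after one interval: r = e^(−kτ) = e^(−0.1338 × 6.09) = 0.4427
Before dose 4, 3 doses have been given (aged 1τ, 2τ, 3τ).
C_trough = C₀ × (r + r² + … + r^3) = C₀ × r(1−r^3)/(1−r)
        = 8.226 × 0.4427 × (1 − 0.08676) / (1 − 0.4427) = 5.968 mg/L

5.97 mg/L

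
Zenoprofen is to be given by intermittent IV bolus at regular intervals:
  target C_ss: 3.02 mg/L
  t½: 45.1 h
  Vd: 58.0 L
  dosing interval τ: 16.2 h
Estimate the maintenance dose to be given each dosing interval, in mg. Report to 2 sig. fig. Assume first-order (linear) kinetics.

44 mg

k = ln2 / t½ = 0.693147 / 45.1 = 0.01537 h⁻¹
CL = k × Vd = 0.01537 × 58.0 = 0.8915 L/h
At steady state, Dose/τ = Css × CL.
Dose = Css × CL × τ = 3.02 × 0.8915 × 16.2 = 43.62 mg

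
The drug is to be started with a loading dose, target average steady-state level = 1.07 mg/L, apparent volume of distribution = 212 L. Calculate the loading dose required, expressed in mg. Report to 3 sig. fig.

LD = Css × Vd = 1.07 × 212 = 226.8 mg

227 mg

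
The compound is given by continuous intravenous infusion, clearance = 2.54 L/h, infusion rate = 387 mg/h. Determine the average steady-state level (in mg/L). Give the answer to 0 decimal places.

At steady state Css = R₀ / CL = 387 / 2.540 = 152.4 mg/L

152 mg/L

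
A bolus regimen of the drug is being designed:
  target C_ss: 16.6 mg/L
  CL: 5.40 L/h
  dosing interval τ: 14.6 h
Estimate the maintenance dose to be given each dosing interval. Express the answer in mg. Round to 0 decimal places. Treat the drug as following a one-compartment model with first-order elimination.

At steady state, Dose/τ = Css × CL.
Dose = Css × CL × τ = 16.6 × 5.400 × 14.6 = 1309 mg

1309 mg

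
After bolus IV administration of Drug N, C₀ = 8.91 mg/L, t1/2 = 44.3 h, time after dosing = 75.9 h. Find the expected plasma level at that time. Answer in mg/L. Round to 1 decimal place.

k = ln2 / t½ = 0.693147 / 44.3 = 0.01565 h⁻¹
C = C₀ · e^(−k·t) = 8.910 × e^(−0.01565 × 75.9)
  = 8.910 × 0.3049 = 2.717 mg/L

2.7 mg/L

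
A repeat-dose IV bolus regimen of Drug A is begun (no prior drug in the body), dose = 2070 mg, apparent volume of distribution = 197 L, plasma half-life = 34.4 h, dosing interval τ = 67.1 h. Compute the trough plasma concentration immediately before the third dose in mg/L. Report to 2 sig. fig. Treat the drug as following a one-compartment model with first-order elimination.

C₀ per dose = Dose / Vd = 2070 / 197 = 10.51 mg/L
k = ln2 / t½ = 0.693147 / 34.4 = 0.02015 h⁻¹
Fraction remaining after one interval: r = e^(−kτ) = e^(−0.02015 × 67.1) = 0.2587
Before dose 3, 2 doses have been given (aged 1τ, 2τ).
C_trough = C₀ × (r + r²) = 10.51 × (0.2587 + 0.06693) = 3.422 mg/L

3.4 mg/L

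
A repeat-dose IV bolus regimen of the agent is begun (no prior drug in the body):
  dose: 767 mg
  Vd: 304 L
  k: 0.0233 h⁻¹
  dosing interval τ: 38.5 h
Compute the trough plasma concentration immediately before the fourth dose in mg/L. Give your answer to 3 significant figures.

1.62 mg/L

C₀ per dose = Dose / Vd = 767 / 304 = 2.523 mg/L
Fraction remaining after one interval: r = e^(−kτ) = e^(−0.02330 × 38.5) = 0.4078
Before dose 4, 3 doses have been given (aged 1τ, 2τ, 3τ).
C_trough = C₀ × (r + r² + … + r^3) = C₀ × r(1−r^3)/(1−r)
        = 2.523 × 0.4078 × (1 − 0.06782) / (1 − 0.4078) = 1.620 mg/L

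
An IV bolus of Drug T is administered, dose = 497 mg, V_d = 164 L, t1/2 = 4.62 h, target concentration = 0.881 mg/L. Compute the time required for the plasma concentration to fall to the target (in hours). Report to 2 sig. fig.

C₀ = Dose / Vd = 497.0 / 164 = 3.030 mg/L
k = ln2 / t½ = 0.693147 / 4.62 = 0.1500 h⁻¹
t = ln(C₀ / C) / k = ln(3.030 / 0.881) / 0.1500
  = ln(3.439) / 0.1500 = 1.235 / 0.1500 = 8.233 h

8.2 h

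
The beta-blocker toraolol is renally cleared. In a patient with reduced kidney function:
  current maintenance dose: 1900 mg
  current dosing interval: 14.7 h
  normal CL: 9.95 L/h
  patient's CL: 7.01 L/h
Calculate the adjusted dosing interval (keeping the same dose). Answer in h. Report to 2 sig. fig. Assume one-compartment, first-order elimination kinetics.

To keep the same average steady-state level, dosing rate must scale with clearance.
CL ratio = 7.01 / 9.95 = 0.7045
New interval (same dose) = 14.7 / 0.7045 = 20.87 h

21 h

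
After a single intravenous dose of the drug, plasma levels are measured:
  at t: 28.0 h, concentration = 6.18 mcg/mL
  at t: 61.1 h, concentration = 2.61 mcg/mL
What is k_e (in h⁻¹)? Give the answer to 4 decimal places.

k = ln(C₁/C₂) / (t₂ − t₁) = ln(6.18/2.61) / (61.1 − 28.0)
  = 0.8620 / 33.10 = 0.02604 h⁻¹

0.0260 h⁻¹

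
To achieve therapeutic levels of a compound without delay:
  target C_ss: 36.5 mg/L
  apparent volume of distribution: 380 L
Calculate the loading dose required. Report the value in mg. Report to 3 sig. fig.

LD = Css × Vd = 36.5 × 380 = 13870 mg

13900 mg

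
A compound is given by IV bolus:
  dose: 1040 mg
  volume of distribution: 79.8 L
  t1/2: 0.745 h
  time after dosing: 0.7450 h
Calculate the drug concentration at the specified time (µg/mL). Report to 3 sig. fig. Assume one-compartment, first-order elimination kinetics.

C₀ = Dose / Vd = 1040 / 79.8 = 13.03 mg/L
k = ln2 / t½ = 0.693147 / 0.745 = 0.9304 h⁻¹
t / t½ = 0.7450 / 0.745 = 1 half-lives
C = C₀ × (1/2)^1 = 13.03 × 0.5000 = 6.515 mg/L
(6.515 mg/L = 6.515 µg/mL)

6.52 µg/mL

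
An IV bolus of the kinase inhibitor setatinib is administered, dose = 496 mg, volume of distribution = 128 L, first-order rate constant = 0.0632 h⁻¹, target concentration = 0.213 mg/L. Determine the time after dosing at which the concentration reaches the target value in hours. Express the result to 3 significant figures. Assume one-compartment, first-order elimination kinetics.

C₀ = Dose / Vd = 496.0 / 128 = 3.875 mg/L
t = ln(C₀ / C) / k = ln(3.875 / 0.213) / 0.06320
  = ln(18.19) / 0.06320 = 2.901 / 0.06320 = 45.90 h

45.9 h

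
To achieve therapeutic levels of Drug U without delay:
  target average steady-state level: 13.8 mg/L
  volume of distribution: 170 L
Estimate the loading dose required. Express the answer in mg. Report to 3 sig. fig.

LD = Css × Vd = 13.8 × 170 = 2346 mg

2350 mg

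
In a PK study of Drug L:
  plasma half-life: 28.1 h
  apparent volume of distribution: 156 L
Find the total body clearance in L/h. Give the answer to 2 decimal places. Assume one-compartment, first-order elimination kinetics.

k = ln2 / t½ = 0.693147 / 28.1 = 0.02467 h⁻¹
CL = k × Vd = 0.02467 × 156 = 3.849 L/h

3.85 L/h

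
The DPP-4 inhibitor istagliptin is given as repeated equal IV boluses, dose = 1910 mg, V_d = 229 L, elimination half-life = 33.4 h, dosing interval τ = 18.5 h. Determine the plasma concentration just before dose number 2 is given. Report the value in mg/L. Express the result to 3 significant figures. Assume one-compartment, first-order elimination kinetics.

5.68 mg/L

C₀ per dose = Dose / Vd = 1910 / 229 = 8.341 mg/L
k = ln2 / t½ = 0.693147 / 33.4 = 0.02075 h⁻¹
Fraction remaining after one interval: r = e^(−kτ) = e^(−0.02075 × 18.5) = 0.6812
Before dose 2, 1 dose has been given (aged 1τ).
C_trough = C₀ × r = 8.341 × 0.6812 = 5.682 mg/L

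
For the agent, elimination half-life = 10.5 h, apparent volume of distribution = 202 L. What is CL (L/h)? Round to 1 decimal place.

13.3 L/h

k = ln2 / t½ = 0.693147 / 10.5 = 0.06601 h⁻¹
CL = k × Vd = 0.06601 × 202 = 13.33 L/h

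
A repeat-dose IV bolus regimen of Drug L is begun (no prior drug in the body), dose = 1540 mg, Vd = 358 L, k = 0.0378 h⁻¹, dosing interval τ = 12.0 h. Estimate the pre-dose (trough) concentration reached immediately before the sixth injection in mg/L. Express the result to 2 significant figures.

C₀ per dose = Dose / Vd = 1540 / 358 = 4.302 mg/L
Fraction remaining after one interval: r = e^(−kτ) = e^(−0.03780 × 12.0) = 0.6353
Before dose 6, 5 doses have been given (aged 1τ, 2τ, 3τ, 4τ, 5τ).
C_trough = C₀ × (r + r² + … + r^5) = C₀ × r(1−r^5)/(1−r)
        = 4.302 × 0.6353 × (1 − 0.1035) / (1 − 0.6353) = 6.718 mg/L

6.7 mg/L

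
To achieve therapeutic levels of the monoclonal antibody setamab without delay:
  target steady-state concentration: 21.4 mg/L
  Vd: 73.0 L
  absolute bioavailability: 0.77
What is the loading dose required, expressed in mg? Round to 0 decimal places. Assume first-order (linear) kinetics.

LD = Css × Vd / F = 21.4 × 73.0 / 0.77 = 2029 mg

2029 mg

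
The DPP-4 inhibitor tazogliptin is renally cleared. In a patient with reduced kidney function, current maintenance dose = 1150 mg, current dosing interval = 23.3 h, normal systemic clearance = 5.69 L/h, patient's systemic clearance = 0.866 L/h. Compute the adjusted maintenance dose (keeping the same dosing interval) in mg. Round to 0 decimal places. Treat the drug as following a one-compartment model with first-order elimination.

175 mg

To keep the same average steady-state level, dosing rate must scale with clearance.
CL ratio = 0.866 / 5.69 = 0.1522
New dose (same interval) = 1150 × 0.1522 = 175.0 mg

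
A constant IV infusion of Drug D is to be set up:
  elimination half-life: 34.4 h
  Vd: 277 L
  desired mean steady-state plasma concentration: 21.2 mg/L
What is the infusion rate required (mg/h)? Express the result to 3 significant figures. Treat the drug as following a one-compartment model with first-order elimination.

k = ln2 / t½ = 0.693147 / 34.4 = 0.02015 h⁻¹
CL = k × Vd = 0.02015 × 277 = 5.582 L/h
At steady state, infusion rate R₀ = Css × CL = 21.2 × 5.582 = 118.3 mg/h

118 mg/h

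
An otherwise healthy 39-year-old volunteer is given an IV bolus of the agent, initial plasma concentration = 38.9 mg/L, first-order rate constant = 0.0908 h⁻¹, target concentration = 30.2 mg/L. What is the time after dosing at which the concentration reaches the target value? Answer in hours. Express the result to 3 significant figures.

t = ln(C₀ / C) / k = ln(38.90 / 30.2) / 0.09080
  = ln(1.288) / 0.09080 = 0.2531 / 0.09080 = 2.787 h

2.79 h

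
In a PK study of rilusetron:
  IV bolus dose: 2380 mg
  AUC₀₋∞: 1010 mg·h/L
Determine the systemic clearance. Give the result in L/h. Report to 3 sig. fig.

CL = Dose / AUC = 2380 / 1010 = 2.356 L/h

2.36 L/h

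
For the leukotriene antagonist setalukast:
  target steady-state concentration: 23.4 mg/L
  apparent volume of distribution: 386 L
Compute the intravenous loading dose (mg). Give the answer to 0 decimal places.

LD = Css × Vd = 23.4 × 386 = 9032 mg

9032 mg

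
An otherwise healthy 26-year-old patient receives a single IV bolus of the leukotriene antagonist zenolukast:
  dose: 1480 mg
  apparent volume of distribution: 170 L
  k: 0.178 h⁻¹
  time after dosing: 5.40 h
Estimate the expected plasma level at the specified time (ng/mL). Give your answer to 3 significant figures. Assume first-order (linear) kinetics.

C₀ = Dose / Vd = 1480 / 170 = 8.706 mg/L
C = C₀ · e^(−k·t) = 8.706 × e^(−0.1780 × 5.40)
  = 8.706 × 0.3824 = 3.329 mg/L
Convert: 3.329 mg/L × 1000 = 3329 ng/mL

3330 ng/mL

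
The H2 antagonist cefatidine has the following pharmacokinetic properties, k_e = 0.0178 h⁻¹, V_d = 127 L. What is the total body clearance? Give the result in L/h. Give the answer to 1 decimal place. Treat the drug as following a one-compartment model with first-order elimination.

2.3 L/h

CL = k × Vd = 0.0178 × 127 = 2.261 L/h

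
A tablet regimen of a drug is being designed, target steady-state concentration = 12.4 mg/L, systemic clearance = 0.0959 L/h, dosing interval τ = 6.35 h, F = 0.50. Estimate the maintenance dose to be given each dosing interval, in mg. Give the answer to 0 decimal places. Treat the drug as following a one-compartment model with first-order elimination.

At steady state, F × (Dose/τ) = Css × CL.
Dose = Css × CL × τ / F = 12.4 × 0.09590 × 6.35 / 0.50 = 15.10 mg

15 mg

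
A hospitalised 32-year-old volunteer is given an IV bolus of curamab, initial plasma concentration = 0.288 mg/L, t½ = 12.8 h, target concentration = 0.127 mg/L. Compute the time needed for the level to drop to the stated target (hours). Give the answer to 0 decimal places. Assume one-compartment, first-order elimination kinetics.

15 h

k = ln2 / t½ = 0.693147 / 12.8 = 0.05415 h⁻¹
t = ln(C₀ / C) / k = ln(0.2880 / 0.127) / 0.05415
  = ln(2.268) / 0.05415 = 0.8189 / 0.05415 = 15.12 h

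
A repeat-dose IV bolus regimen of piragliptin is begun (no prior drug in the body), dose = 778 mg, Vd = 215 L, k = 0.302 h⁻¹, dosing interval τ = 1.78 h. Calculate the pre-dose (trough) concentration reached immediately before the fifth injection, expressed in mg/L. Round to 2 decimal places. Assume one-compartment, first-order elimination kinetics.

4.49 mg/L

C₀ per dose = Dose / Vd = 778 / 215 = 3.619 mg/L
Fraction remaining after one interval: r = e^(−kτ) = e^(−0.3020 × 1.78) = 0.5842
Before dose 5, 4 doses have been given (aged 1τ, 2τ, 3τ, 4τ).
C_trough = C₀ × (r + r² + … + r^4) = C₀ × r(1−r^4)/(1−r)
        = 3.619 × 0.5842 × (1 − 0.1165) / (1 − 0.5842) = 4.492 mg/L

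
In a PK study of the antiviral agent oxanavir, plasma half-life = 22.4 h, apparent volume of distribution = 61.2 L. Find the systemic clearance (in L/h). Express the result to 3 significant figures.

k = ln2 / t½ = 0.693147 / 22.4 = 0.03094 h⁻¹
CL = k × Vd = 0.03094 × 61.2 = 1.894 L/h

1.89 L/h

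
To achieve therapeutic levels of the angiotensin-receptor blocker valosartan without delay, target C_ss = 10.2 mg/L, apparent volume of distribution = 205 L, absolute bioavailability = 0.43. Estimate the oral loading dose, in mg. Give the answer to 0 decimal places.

4863 mg

LD = Css × Vd / F = 10.2 × 205 / 0.43 = 4863 mg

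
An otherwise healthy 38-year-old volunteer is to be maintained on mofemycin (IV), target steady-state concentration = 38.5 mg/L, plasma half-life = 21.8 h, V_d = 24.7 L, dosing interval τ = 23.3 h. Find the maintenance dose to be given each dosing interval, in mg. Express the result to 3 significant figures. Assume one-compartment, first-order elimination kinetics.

k = ln2 / t½ = 0.693147 / 21.8 = 0.03180 h⁻¹
CL = k × Vd = 0.03180 × 24.7 = 0.7855 L/h
At steady state, Dose/τ = Css × CL.
Dose = Css × CL × τ = 38.5 × 0.7855 × 23.3 = 704.6 mg

705 mg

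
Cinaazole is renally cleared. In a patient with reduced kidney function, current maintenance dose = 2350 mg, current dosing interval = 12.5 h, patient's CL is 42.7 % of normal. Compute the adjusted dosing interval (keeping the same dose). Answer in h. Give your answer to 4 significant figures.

To keep the same average steady-state level, dosing rate must scale with clearance.
CL ratio = 42.7 / 100 = 0.4270
New interval (same dose) = 12.5 / 0.4270 = 29.27 h

29.27 h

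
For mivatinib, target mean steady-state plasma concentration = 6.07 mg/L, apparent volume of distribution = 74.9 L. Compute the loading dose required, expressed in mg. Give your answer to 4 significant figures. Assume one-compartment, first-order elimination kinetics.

LD = Css × Vd = 6.07 × 74.9 = 454.6 mg

454.6 mg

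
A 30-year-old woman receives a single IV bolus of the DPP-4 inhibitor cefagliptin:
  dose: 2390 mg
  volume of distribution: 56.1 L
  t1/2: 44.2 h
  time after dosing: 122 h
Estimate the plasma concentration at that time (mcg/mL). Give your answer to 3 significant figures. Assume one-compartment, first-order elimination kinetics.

C₀ = Dose / Vd = 2390 / 56.1 = 42.60 mg/L
k = ln2 / t½ = 0.693147 / 44.2 = 0.01568 h⁻¹
C = C₀ · e^(−k·t) = 42.60 × e^(−0.01568 × 122)
  = 42.60 × 0.1476 = 6.288 mg/L
(6.288 mg/L = 6.288 mcg/mL)

6.29 mcg/mL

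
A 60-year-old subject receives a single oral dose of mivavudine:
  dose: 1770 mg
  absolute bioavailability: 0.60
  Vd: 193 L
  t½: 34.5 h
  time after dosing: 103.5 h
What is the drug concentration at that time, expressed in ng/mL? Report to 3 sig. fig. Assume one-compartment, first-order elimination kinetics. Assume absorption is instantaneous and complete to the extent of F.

Amount reaching circulation = F × Dose = 0.60 × 1770 = 1062 mg
C₀ = F·Dose / Vd = 1062 / 193 = 5.503 mg/L
k = ln2 / t½ = 0.693147 / 34.5 = 0.02009 h⁻¹
t / t½ = 103.5 / 34.5 = 3 half-lives
C = C₀ × (1/2)^3 = 5.503 × 0.1250 = 0.6879 mg/L
Convert: 0.6879 mg/L × 1000 = 687.9 ng/mL

688 ng/mL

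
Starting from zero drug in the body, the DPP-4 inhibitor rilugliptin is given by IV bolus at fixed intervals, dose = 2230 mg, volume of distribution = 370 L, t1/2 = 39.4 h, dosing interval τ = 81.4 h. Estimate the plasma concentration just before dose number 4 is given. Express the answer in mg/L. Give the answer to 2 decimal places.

1.87 mg/L

C₀ per dose = Dose / Vd = 2230 / 370 = 6.027 mg/L
k = ln2 / t½ = 0.693147 / 39.4 = 0.01759 h⁻¹
Fraction remaining after one interval: r = e^(−kτ) = e^(−0.01759 × 81.4) = 0.2389
Before dose 4, 3 doses have been given (aged 1τ, 2τ, 3τ).
C_trough = C₀ × (r + r² + … + r^3) = C₀ × r(1−r^3)/(1−r)
        = 6.027 × 0.2389 × (1 − 0.01363) / (1 − 0.2389) = 1.866 mg/L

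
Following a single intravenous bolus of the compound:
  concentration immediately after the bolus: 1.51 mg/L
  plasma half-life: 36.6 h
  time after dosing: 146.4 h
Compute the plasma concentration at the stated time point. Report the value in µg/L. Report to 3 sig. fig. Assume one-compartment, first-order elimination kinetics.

k = ln2 / t½ = 0.693147 / 36.6 = 0.01894 h⁻¹
t / t½ = 146.4 / 36.6 = 4 half-lives
C = C₀ × (1/2)^4 = 1.510 × 0.06250 = 0.09438 mg/L
Convert: 0.09438 mg/L × 1000 = 94.38 µg/L

94.4 µg/L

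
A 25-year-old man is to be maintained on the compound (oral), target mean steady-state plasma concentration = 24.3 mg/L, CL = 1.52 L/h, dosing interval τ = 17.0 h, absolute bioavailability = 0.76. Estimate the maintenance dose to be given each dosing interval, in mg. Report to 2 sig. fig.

830 mg

At steady state, F × (Dose/τ) = Css × CL.
Dose = Css × CL × τ / F = 24.3 × 1.520 × 17.0 / 0.76 = 826.2 mg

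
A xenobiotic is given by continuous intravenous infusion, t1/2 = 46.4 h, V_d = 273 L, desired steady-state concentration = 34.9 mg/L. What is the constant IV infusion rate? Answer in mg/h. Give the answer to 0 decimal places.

k = ln2 / t½ = 0.693147 / 46.4 = 0.01494 h⁻¹
CL = k × Vd = 0.01494 × 273 = 4.079 L/h
At steady state, infusion rate R₀ = Css × CL = 34.9 × 4.079 = 142.4 mg/h

142 mg/h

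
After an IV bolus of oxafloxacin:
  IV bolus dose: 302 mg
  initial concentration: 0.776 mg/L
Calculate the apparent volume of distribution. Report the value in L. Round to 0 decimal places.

389 L

Vd = Dose / C₀ = 302.0 / 0.776 = 389.2 L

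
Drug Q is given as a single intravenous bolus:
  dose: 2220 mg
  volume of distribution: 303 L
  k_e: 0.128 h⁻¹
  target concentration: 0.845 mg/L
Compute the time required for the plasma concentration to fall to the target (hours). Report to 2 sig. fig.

17 h

C₀ = Dose / Vd = 2220 / 303 = 7.327 mg/L
t = ln(C₀ / C) / k = ln(7.327 / 0.845) / 0.1280
  = ln(8.671) / 0.1280 = 2.160 / 0.1280 = 16.88 h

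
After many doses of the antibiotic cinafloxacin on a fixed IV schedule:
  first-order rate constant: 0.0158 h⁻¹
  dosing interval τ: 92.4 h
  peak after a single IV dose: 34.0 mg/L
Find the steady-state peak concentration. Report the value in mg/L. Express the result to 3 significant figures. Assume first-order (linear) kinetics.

e^(−kτ) = e^(−0.01580 × 92.4) = 0.2323
Accumulation ratio R = 1 / (1 − e^(−kτ)) = 1 / (1 − 0.2323) = 1.303
Steady-state peak = C₀ × R = 34.0 × 1.303 = 44.30 mg/L

44.3 mg/L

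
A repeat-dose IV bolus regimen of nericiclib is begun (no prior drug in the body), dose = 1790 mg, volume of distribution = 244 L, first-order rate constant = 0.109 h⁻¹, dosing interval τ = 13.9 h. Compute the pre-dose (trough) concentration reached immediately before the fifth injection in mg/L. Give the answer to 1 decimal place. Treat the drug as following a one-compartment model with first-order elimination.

C₀ per dose = Dose / Vd = 1790 / 244 = 7.336 mg/L
Fraction remaining after one interval: r = e^(−kτ) = e^(−0.1090 × 13.9) = 0.2198
Before dose 5, 4 doses have been given (aged 1τ, 2τ, 3τ, 4τ).
C_trough = C₀ × (r + r² + … + r^4) = C₀ × r(1−r^4)/(1−r)
        = 7.336 × 0.2198 × (1 − 0.002334) / (1 − 0.2198) = 2.062 mg/L

2.1 mg/L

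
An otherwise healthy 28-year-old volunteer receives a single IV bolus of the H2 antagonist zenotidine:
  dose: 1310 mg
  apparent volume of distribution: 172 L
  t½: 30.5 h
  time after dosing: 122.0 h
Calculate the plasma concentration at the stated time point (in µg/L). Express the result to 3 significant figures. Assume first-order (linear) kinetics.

476 µg/L

C₀ = Dose / Vd = 1310 / 172 = 7.616 mg/L
k = ln2 / t½ = 0.693147 / 30.5 = 0.02273 h⁻¹
t / t½ = 122.0 / 30.5 = 4 half-lives
C = C₀ × (1/2)^4 = 7.616 × 0.06250 = 0.4760 mg/L
Convert: 0.4760 mg/L × 1000 = 476.0 µg/L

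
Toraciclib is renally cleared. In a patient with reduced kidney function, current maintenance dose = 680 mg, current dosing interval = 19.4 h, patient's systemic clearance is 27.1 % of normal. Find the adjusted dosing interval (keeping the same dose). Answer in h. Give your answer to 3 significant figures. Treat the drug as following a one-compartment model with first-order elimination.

71.6 h

To keep the same average steady-state level, dosing rate must scale with clearance.
CL ratio = 27.1 / 100 = 0.2710
New interval (same dose) = 19.4 / 0.2710 = 71.59 h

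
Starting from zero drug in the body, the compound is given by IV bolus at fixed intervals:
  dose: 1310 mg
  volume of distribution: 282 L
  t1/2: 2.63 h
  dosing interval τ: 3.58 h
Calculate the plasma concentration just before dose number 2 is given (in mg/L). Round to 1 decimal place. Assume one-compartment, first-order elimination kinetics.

C₀ per dose = Dose / Vd = 1310 / 282 = 4.645 mg/L
k = ln2 / t½ = 0.693147 / 2.63 = 0.2636 h⁻¹
Fraction remaining after one interval: r = e^(−kτ) = e^(−0.2636 × 3.58) = 0.3892
Before dose 2, 1 dose has been given (aged 1τ).
C_trough = C₀ × r = 4.645 × 0.3892 = 1.808 mg/L

1.8 mg/L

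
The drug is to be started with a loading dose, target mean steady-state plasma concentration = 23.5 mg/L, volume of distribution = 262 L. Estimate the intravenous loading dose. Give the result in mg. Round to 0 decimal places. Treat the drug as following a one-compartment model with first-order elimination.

6157 mg

LD = Css × Vd = 23.5 × 262 = 6157 mg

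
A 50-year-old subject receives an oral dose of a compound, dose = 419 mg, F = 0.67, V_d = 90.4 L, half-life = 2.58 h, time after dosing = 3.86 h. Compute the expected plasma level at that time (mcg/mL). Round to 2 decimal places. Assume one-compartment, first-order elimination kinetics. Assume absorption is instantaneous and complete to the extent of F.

Amount reaching circulation = F × Dose = 0.67 × 419.0 = 280.7 mg
C₀ = F·Dose / Vd = 280.7 / 90.4 = 3.105 mg/L
k = ln2 / t½ = 0.693147 / 2.58 = 0.2687 h⁻¹
C = C₀ · e^(−k·t) = 3.105 × e^(−0.2687 × 3.86)
  = 3.105 × 0.3545 = 1.101 mg/L
(1.101 mg/L = 1.101 mcg/mL)

1.10 mcg/mL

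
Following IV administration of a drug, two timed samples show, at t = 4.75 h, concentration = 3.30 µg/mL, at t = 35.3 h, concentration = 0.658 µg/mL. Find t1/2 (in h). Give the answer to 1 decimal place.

k = ln(C₁/C₂) / (t₂ − t₁) = ln(3.30/0.658) / (35.3 − 4.75)
  = 1.612 / 30.55 = 0.05277 h⁻¹
t½ = ln2 / k = 0.693147 / 0.05277 = 13.14 h

13.1 h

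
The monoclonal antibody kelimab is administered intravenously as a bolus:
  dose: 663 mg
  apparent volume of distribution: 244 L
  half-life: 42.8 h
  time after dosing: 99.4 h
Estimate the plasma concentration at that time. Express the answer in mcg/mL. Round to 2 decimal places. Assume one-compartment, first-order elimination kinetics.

C₀ = Dose / Vd = 663.0 / 244 = 2.717 mg/L
k = ln2 / t½ = 0.693147 / 42.8 = 0.01620 h⁻¹
C = C₀ · e^(−k·t) = 2.717 × e^(−0.01620 × 99.4)
  = 2.717 × 0.1998 = 0.5429 mg/L
(0.5429 mg/L = 0.5429 mcg/mL)

0.54 mcg/mL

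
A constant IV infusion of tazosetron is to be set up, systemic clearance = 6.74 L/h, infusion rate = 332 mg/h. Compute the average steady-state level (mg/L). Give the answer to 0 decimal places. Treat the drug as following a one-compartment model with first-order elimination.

49 mg/L

At steady state Css = R₀ / CL = 332 / 6.740 = 49.26 mg/L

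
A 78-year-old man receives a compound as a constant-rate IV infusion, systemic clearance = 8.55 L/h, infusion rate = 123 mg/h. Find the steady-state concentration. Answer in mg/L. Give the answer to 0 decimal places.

At steady state Css = R₀ / CL = 123 / 8.550 = 14.39 mg/L

14 mg/L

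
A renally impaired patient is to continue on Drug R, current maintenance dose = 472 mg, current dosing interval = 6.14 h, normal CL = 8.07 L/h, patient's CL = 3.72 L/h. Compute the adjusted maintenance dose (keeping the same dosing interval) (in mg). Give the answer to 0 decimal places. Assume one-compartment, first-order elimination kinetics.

218 mg

To keep the same average steady-state level, dosing rate must scale with clearance.
CL ratio = 3.72 / 8.07 = 0.4610
New dose (same interval) = 472 × 0.4610 = 217.6 mg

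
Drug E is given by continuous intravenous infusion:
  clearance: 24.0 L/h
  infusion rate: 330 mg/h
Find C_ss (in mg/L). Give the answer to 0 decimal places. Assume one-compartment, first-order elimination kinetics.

At steady state Css = R₀ / CL = 330 / 24.00 = 13.75 mg/L

14 mg/L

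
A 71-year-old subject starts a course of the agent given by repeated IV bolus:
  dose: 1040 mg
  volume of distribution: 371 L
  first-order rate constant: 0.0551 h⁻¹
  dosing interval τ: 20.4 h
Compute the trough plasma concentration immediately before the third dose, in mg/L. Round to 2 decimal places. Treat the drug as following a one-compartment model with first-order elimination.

1.21 mg/L

C₀ per dose = Dose / Vd = 1040 / 371 = 2.803 mg/L
Fraction remaining after one interval: r = e^(−kτ) = e^(−0.05510 × 20.4) = 0.3250
Before dose 3, 2 doses have been given (aged 1τ, 2τ).
C_trough = C₀ × (r + r²) = 2.803 × (0.3250 + 0.1056) = 1.207 mg/L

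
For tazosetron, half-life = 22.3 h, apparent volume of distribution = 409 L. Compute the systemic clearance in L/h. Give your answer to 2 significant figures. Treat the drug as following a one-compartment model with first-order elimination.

k = ln2 / t½ = 0.693147 / 22.3 = 0.03108 h⁻¹
CL = k × Vd = 0.03108 × 409 = 12.71 L/h

13 L/h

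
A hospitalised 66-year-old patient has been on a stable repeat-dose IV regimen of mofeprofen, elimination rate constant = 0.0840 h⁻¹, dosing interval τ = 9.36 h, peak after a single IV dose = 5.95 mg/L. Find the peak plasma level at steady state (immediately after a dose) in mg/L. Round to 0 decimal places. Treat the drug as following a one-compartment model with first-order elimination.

11 mg/L

e^(−kτ) = e^(−0.08400 × 9.36) = 0.4556
Accumulation ratio R = 1 / (1 − e^(−kτ)) = 1 / (1 − 0.4556) = 1.837
Steady-state peak = C₀ × R = 5.95 × 1.837 = 10.93 mg/L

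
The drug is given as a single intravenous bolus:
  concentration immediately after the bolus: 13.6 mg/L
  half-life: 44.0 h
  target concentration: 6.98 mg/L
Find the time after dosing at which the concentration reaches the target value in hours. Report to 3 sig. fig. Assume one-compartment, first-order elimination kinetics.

42.3 h

k = ln2 / t½ = 0.693147 / 44.0 = 0.01575 h⁻¹
t = ln(C₀ / C) / k = ln(13.60 / 6.98) / 0.01575
  = ln(1.948) / 0.01575 = 0.6668 / 0.01575 = 42.34 h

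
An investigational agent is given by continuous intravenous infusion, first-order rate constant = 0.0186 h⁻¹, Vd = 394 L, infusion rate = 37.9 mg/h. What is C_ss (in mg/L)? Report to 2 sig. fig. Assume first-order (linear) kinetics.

5.2 mg/L

CL = k × Vd = 0.01860 × 394 = 7.328 L/h
At steady state Css = R₀ / CL = 37.9 / 7.328 = 5.172 mg/L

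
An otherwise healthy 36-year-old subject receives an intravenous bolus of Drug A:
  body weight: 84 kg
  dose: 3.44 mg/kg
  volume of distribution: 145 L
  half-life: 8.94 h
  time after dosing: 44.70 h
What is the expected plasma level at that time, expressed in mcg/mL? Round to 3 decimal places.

Total dose = 3.44 × 84 = 289.0 mg
C₀ = Dose / Vd = 289.0 / 145 = 1.993 mg/L
k = ln2 / t½ = 0.693147 / 8.94 = 0.07753 h⁻¹
t / t½ = 44.70 / 8.94 = 5 half-lives
C = C₀ × (1/2)^5 = 1.993 × 0.03125 = 0.06228 mg/L
(0.06228 mg/L = 0.06228 mcg/mL)

0.062 mcg/mL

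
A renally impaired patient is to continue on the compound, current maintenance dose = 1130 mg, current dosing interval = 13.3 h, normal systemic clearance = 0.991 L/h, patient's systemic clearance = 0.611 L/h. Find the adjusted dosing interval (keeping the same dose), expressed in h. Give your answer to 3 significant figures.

21.6 h

To keep the same average steady-state level, dosing rate must scale with clearance.
CL ratio = 0.611 / 0.991 = 0.6165
New interval (same dose) = 13.3 / 0.6165 = 21.57 h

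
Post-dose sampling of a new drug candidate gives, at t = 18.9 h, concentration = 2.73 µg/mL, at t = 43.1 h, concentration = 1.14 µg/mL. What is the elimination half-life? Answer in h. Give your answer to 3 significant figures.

19.2 h

k = ln(C₁/C₂) / (t₂ − t₁) = ln(2.73/1.14) / (43.1 − 18.9)
  = 0.8733 / 24.20 = 0.03609 h⁻¹
t½ = ln2 / k = 0.693147 / 0.03609 = 19.21 h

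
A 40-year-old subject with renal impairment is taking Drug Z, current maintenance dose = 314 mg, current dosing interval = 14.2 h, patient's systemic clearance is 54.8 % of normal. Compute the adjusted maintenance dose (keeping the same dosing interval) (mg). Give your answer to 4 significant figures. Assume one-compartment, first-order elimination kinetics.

172.1 mg

To keep the same average steady-state level, dosing rate must scale with clearance.
CL ratio = 54.8 / 100 = 0.5480
New dose (same interval) = 314 × 0.5480 = 172.1 mg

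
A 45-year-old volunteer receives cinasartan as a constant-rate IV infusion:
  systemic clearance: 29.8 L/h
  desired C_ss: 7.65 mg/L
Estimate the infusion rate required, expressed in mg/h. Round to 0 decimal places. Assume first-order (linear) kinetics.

228 mg/h

At steady state, infusion rate R₀ = Css × CL = 7.65 × 29.80 = 228.0 mg/h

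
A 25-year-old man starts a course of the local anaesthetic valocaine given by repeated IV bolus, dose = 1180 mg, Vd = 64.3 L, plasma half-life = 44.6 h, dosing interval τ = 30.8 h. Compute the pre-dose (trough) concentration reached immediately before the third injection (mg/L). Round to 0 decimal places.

C₀ per dose = Dose / Vd = 1180 / 64.3 = 18.35 mg/L
k = ln2 / t½ = 0.693147 / 44.6 = 0.01554 h⁻¹
Fraction remaining after one interval: r = e^(−kτ) = e^(−0.01554 × 30.8) = 0.6196
Before dose 3, 2 doses have been given (aged 1τ, 2τ).
C_trough = C₀ × (r + r²) = 18.35 × (0.6196 + 0.3839) = 18.41 mg/L

18 mg/L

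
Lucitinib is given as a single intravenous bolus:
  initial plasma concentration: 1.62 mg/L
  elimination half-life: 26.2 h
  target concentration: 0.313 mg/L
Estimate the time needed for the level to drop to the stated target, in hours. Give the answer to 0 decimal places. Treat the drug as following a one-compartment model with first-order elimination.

k = ln2 / t½ = 0.693147 / 26.2 = 0.02646 h⁻¹
t = ln(C₀ / C) / k = ln(1.620 / 0.313) / 0.02646
  = ln(5.176) / 0.02646 = 1.644 / 0.02646 = 62.13 h

62 h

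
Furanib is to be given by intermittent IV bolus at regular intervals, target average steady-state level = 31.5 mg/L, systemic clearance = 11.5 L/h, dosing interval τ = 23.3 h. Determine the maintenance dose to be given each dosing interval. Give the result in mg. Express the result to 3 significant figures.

At steady state, Dose/τ = Css × CL.
Dose = Css × CL × τ = 31.5 × 11.50 × 23.3 = 8440 mg

8440 mg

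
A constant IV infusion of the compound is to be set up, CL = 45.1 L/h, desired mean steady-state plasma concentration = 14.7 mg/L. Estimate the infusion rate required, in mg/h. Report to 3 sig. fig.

At steady state, infusion rate R₀ = Css × CL = 14.7 × 45.10 = 663.0 mg/h

663 mg/h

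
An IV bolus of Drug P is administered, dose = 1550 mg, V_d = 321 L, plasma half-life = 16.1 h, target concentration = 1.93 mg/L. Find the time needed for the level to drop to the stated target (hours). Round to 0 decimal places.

C₀ = Dose / Vd = 1550 / 321 = 4.829 mg/L
k = ln2 / t½ = 0.693147 / 16.1 = 0.04305 h⁻¹
t = ln(C₀ / C) / k = ln(4.829 / 1.93) / 0.04305
  = ln(2.502) / 0.04305 = 0.9171 / 0.04305 = 21.30 h

21 h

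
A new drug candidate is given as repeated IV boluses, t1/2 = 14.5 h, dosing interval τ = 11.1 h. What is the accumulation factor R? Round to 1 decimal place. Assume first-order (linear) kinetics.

k = ln2 / t½ = 0.693147 / 14.5 = 0.04780 h⁻¹
e^(−kτ) = e^(−0.04780 × 11.1) = 0.5883
Accumulation ratio R = 1 / (1 − e^(−kτ)) = 1 / (1 − 0.5883) = 2.429

2.4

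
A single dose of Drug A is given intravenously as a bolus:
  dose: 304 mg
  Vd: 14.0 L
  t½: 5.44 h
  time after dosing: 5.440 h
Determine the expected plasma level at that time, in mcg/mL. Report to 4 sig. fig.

10.86 mcg/mL

C₀ = Dose / Vd = 304.0 / 14.0 = 21.71 mg/L
k = ln2 / t½ = 0.693147 / 5.44 = 0.1274 h⁻¹
t / t½ = 5.440 / 5.44 = 1 half-lives
C = C₀ × (1/2)^1 = 21.71 × 0.5000 = 10.86 mg/L
(10.86 mg/L = 10.86 mcg/mL)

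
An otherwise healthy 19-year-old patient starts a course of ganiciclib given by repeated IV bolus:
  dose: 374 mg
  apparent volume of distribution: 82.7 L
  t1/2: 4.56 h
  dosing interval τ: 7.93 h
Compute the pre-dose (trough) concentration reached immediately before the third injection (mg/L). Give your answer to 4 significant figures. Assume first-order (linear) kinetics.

C₀ per dose = Dose / Vd = 374 / 82.7 = 4.522 mg/L
k = ln2 / t½ = 0.693147 / 4.56 = 0.1520 h⁻¹
Fraction remaining after one interval: r = e^(−kτ) = e^(−0.1520 × 7.93) = 0.2996
Before dose 3, 2 doses have been given (aged 1τ, 2τ).
C_trough = C₀ × (r + r²) = 4.522 × (0.2996 + 0.08976) = 1.761 mg/L

1.761 mg/L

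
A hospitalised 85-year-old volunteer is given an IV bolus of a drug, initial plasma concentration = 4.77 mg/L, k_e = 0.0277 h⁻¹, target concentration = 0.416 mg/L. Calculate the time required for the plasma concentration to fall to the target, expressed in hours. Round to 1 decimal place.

t = ln(C₀ / C) / k = ln(4.770 / 0.416) / 0.02770
  = ln(11.47) / 0.02770 = 2.440 / 0.02770 = 88.09 h

88.1 h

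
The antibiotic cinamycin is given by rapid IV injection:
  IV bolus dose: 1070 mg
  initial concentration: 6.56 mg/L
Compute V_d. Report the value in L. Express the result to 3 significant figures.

Vd = Dose / C₀ = 1070 / 6.56 = 163.1 L

163 L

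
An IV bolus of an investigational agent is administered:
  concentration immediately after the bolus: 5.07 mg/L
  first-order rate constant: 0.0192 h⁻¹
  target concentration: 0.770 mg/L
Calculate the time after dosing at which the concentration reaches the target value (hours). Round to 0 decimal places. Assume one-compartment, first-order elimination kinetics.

t = ln(C₀ / C) / k = ln(5.070 / 0.770) / 0.01920
  = ln(6.584) / 0.01920 = 1.885 / 0.01920 = 98.18 h

98 h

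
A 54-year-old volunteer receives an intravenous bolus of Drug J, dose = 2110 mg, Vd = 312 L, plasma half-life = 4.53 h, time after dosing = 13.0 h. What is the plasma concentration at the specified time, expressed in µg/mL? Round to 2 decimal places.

0.93 µg/mL

C₀ = Dose / Vd = 2110 / 312 = 6.763 mg/L
k = ln2 / t½ = 0.693147 / 4.53 = 0.1530 h⁻¹
C = C₀ · e^(−k·t) = 6.763 × e^(−0.1530 × 13.0)
  = 6.763 × 0.1368 = 0.9252 mg/L
(0.9252 mg/L = 0.9252 µg/mL)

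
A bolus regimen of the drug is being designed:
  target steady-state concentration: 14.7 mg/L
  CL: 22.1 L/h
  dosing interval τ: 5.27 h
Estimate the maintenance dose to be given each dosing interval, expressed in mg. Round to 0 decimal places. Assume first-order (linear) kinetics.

1712 mg

At steady state, Dose/τ = Css × CL.
Dose = Css × CL × τ = 14.7 × 22.10 × 5.27 = 1712 mg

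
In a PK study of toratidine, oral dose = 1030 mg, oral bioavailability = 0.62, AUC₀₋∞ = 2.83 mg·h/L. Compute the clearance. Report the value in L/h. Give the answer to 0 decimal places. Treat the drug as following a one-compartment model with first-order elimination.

CL = F·Dose / AUC = 0.62 × 1030 / 2.83 = 225.7 L/h

226 L/h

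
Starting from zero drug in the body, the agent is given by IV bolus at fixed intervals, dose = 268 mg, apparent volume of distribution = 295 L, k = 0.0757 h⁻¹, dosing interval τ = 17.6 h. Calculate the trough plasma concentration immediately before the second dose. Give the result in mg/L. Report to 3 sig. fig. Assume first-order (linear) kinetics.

C₀ per dose = Dose / Vd = 268 / 295 = 0.9085 mg/L
Fraction remaining after one interval: r = e^(−kτ) = e^(−0.07570 × 17.6) = 0.2639
Before dose 2, 1 dose has been given (aged 1τ).
C_trough = C₀ × r = 0.9085 × 0.2639 = 0.2398 mg/L

0.240 mg/L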